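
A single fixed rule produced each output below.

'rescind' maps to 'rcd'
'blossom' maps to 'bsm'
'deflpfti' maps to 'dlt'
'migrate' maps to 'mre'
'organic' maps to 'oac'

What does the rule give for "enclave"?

ele

The pattern: keep one character in every 3, starting at position 1 (positions 1st, 4th, 7th, ...).
For "enclave" the result is "ele".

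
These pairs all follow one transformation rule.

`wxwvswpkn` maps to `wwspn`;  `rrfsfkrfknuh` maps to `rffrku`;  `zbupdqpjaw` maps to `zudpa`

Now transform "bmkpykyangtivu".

bkyyntv

The pattern: keep every other character starting from the first (positions 1st, 3rd, 5th, ...).
Applying that to "bmkpykyangtivu" gives "bkyyntv".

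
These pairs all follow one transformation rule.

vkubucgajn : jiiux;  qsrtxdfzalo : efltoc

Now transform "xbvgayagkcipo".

The rule is to keep every other character starting from the first (positions 1st, 3rd, 5th, ...), then shift every letter 12 places backward in the alphabet (wrapping around).
On "xbvgayagkcipo": the first step gives "xvaakio", and the second then gives "ljooywc".
(Check on "qsrtxdfzalo": → "qrxfao" → "efltoc" ✓)

ljooywc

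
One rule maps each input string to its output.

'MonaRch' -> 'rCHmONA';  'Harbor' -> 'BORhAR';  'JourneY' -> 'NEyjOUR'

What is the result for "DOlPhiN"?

HIndoLp

Each output is the input with this applied: flip the case of every letter, then move the last 3 characters to the front (rotate right by 3).
On "DOlPhiN": the first step gives "doLpHIn", and the second then gives "HIndoLp".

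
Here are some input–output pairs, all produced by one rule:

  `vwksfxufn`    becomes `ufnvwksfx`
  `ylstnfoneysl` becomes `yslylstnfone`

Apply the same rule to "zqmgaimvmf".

vmfzqmgaim

What's happening: move the last 3 characters to the front (rotate right by 3).
Applying that to "zqmgaimvmf" gives "vmfzqmgaim".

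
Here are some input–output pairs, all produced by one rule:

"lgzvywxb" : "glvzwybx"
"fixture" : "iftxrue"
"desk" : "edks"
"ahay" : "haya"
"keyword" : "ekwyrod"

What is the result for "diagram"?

Each output is the input with this applied: swap each adjacent pair of characters (1↔2, 3↔4, ...).
"diagram" → "idgaarm".

idgaarm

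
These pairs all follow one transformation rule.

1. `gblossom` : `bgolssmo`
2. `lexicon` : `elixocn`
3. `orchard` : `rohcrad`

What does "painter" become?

apnietr

The transformation: swap each adjacent pair of characters (1↔2, 3↔4, ...).
For "painter" the result is "apnietr".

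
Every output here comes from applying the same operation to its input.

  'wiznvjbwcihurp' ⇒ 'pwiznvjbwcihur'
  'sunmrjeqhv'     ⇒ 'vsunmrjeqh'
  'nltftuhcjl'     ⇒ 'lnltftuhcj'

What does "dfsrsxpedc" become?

cdfsrsxped

The rule is to move the last character to the front.
"dfsrsxpedc" → "cdfsrsxped".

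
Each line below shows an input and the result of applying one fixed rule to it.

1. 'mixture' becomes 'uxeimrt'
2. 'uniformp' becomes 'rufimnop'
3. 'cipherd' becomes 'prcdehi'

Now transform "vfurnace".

What's happening: sort the characters into alphabetical order, then move the last 2 characters to the front (rotate right by 2).
On "vfurnace": the first step gives "acefnruv", and the second then gives "uvacefnr".

uvacefnr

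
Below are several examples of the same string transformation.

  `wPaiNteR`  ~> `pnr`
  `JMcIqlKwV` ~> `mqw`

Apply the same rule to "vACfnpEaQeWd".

In each case the input is transformed by: keep one character in every 3, starting at position 2 (positions 2nd, 5th, 8th, ...), then convert every letter to lowercase.
Working it through for "vACfnpEaQeWd": intermediate "AnaW", final "anaw".

anaw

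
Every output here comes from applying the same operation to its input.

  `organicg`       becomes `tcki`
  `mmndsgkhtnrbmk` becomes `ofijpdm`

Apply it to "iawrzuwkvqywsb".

The pattern: keep every other character starting from the second (positions 2nd, 4th, 6th, ...), then shift every letter 2 places forward in the alphabet (wrapping around).
On "iawrzuwkvqywsb": the first step gives "arukqwb", and the second then gives "ctwmsyd".

ctwmsyd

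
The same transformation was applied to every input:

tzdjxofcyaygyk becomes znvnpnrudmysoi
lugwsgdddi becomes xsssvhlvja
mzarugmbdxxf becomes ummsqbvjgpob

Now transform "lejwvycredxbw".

lqmstgrnklyta

The transformation: shift every letter 11 places backward in the alphabet (wrapping around), then reverse the string.
On "lejwvycredxbw" that produces "lqmstgrnklyta".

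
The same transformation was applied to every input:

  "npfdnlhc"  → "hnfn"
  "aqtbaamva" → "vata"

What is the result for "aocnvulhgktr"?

Looking at the pairs, the operation is to move the last 3 characters to the front (rotate right by 3), then keep every other character starting from the second (positions 2nd, 4th, 6th, ...).
Applying both steps to "aocnvulhgktr": "ktraocnvulhg", then "tacvlg".

tacvlg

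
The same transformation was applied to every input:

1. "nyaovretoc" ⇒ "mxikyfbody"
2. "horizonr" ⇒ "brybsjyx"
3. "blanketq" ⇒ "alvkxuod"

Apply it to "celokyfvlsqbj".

The pattern: shift every letter 10 places forward in the alphabet (wrapping around), then move the last character to the front.
"celokyfvlsqbj" → "movyuipfvcalt" → "tmovyuipfvcal".
(Check on "nyaovretoc": → "xikyfbodym" → "mxikyfbody" ✓)

tmovyuipfvcal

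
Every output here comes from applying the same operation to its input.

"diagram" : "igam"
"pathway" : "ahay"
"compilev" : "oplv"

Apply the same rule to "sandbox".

The pattern: swap each adjacent pair of characters (1↔2, 3↔4, ...), then keep every other character starting from the first (positions 1st, 3rd, 5th, ...).
"sandbox" → "asdnobx" → "adox".

adox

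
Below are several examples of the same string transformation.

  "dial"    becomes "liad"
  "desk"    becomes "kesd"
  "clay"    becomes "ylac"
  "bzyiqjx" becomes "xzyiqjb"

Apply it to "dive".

eivd

The rule is to swap the first and last characters.
"dive" → "eivd".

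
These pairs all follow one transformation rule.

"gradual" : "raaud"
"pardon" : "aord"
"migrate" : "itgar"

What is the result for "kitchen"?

iethc

What's happening: take characters alternately from the front and the back (1st, last, 2nd, 2nd-last, ...), then delete the first 2 characters.
So "kitchen" becomes "iethc".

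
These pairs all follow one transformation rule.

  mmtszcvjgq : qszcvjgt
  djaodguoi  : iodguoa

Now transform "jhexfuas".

sxfuae

The rule is to delete the first 2 characters, then swap the first and last characters.
Starting from "jhexfuas": after the first operation, "exfuas"; after the second, "sxfuae".
(Check on "djaodguoi": → "aodguoi" → "iodguoa" ✓)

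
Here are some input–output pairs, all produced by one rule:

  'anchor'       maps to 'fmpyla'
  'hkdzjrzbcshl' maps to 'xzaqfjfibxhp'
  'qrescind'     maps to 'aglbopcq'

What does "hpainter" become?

lrcpfnyg

In each case the input is transformed by: swap the front and back halves of the string, then shift every letter 2 places backward in the alphabet (wrapping around).
For "hpainter", step one produces "nterhpai"; step two turns that into "lrcpfnyg".
(Check on "anchor": → "horanc" → "fmpyla" ✓)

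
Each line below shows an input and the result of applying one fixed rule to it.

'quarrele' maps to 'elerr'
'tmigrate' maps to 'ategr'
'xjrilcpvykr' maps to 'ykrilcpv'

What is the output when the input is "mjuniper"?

The rule is to delete the first 3 characters, then move the last 3 characters to the front (rotate right by 3).
For "mjuniper", step one produces "niper"; step two turns that into "perni".
(Check on "quarrele": → "rrele" → "elerr" ✓)

perni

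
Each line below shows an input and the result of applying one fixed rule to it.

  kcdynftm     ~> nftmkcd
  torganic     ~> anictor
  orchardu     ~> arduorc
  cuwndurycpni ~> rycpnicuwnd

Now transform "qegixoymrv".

oymrvqegi

The transformation: swap the front and back halves of the string, then delete the last character.
Starting from "qegixoymrv": after the first operation, "oymrvqegix"; after the second, "oymrvqegi".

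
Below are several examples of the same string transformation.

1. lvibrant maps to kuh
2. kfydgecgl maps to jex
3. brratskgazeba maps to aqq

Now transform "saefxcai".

Looking at the pairs, the operation is to shift every letter 1 place backward in the alphabet (wrapping around), then keep only the first 3 characters.
Starting from "saefxcai": after the first operation, "rzdewbzh"; after the second, "rzd".

rzd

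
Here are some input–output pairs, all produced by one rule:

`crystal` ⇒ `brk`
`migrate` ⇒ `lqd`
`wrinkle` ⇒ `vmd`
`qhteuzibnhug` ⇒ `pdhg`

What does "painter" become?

In each case the input is transformed by: keep one character in every 3, starting at position 1 (positions 1st, 4th, 7th, ...), then shift every letter 1 place backward in the alphabet (wrapping around).
Starting from "painter": after the first operation, "pnr"; after the second, "omq".
(Check on "migrate": → "mre" → "lqd" ✓)

omq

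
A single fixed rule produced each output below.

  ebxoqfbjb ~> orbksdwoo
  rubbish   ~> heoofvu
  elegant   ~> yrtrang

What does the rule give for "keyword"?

rxjlebq

Rule — shift every letter 13 places forward in the alphabet (wrapping around) — i.e. ROT13, then swap each adjacent pair of characters (1↔2, 3↔4, ...).
Working it through for "keyword": intermediate "xrljbeq", final "rxjlebq".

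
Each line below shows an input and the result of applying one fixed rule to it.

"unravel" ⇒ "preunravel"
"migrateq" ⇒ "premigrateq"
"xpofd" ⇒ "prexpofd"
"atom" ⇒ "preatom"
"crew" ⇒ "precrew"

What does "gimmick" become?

pregimmick

What's happening: prepend "pre".
On "gimmick" that produces "pregimmick".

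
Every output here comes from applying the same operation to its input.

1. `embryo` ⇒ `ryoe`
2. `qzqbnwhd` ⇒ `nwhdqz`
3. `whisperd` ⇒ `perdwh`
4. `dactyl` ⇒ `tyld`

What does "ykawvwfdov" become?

wfdovyka

The pattern: swap the front and back halves of the string, then delete the last 2 characters.
Applying that to "ykawvwfdov" gives "wfdovyka".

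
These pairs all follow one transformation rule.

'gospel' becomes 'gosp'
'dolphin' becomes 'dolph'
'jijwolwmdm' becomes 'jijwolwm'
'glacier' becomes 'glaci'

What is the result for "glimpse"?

glimp

The transformation: delete the last 2 characters.
Applying that to "glimpse" gives "glimp".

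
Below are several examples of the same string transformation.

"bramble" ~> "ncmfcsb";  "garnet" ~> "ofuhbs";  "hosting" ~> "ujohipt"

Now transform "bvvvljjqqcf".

wmkkrrdgcww

In each case the input is transformed by: move the first 3 characters to the end (rotate left by 3), then shift every letter 1 place forward in the alphabet (wrapping around).
For "bvvvljjqqcf", step one produces "vljjqqcfbvv"; step two turns that into "wmkkrrdgcww".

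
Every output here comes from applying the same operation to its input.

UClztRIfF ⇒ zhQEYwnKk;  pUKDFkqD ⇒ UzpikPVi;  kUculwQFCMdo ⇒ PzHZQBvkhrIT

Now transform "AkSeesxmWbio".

The pattern: flip the case of every letter, then shift every letter 5 places forward in the alphabet (wrapping around).
On "AkSeesxmWbio": the first step gives "aKsEESXMwBIO", and the second then gives "fPxJJXCRbGNT".
(Check on "UClztRIfF": → "ucLZTriFf" → "zhQEYwnKk" ✓)

fPxJJXCRbGNT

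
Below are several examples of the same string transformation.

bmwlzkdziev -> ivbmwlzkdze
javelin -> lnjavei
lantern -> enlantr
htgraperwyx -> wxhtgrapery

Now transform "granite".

iegrant

In each case the input is transformed by: move the last 2 characters to the front (rotate right by 2), then swap the first and last characters.
On "granite": the first step gives "tegrani", and the second then gives "iegrant".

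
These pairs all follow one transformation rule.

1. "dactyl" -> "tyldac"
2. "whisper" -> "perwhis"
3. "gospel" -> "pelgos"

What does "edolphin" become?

The transformation: move the last 3 characters to the front (rotate right by 3).
Applying that to "edolphin" gives "hinedolp".

hinedolp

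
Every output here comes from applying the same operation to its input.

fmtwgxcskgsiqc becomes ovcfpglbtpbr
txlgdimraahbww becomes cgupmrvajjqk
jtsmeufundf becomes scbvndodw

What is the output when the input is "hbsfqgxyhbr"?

In each case the input is transformed by: delete the last 2 characters, then shift every letter 9 places forward in the alphabet (wrapping around).
Applying both steps to "hbsfqgxyhbr": "hbsfqgxyh", then "qkbozpghq".

qkbozpghq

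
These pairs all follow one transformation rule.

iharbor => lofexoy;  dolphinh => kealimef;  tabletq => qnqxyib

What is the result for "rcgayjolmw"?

What's happening: shift every letter 3 places backward in the alphabet (wrapping around), then move the last 2 characters to the front (rotate right by 2).
On "rcgayjolmw": the first step gives "ozdxvglijt", and the second then gives "jtozdxvgli".

jtozdxvgli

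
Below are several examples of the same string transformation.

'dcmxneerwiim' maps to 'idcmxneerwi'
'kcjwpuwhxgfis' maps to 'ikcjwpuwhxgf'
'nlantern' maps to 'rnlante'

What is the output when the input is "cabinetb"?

Looking at the pairs, the operation is to delete the last character, then move the last character to the front.
Applying both steps to "cabinetb": "cabinet", then "tcabine".

tcabine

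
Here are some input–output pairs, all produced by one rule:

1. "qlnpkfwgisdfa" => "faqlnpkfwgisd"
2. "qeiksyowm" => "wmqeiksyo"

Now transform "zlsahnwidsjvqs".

qszlsahnwidsjv

The pattern: move the last 2 characters to the front (rotate right by 2).
Doing the same to "zlsahnwidsjvqs": "qszlsahnwidsjv".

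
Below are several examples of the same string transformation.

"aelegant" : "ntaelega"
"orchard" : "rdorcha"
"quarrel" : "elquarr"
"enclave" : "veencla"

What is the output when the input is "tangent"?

The transformation: move the last 2 characters to the front (rotate right by 2).
For "tangent" the result is "nttange".

nttange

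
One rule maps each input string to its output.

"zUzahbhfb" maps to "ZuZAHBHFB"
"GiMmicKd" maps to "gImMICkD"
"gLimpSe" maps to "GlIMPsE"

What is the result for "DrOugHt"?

dRoUGhT

Looking at the pairs, the operation is to flip the case of every letter.
On "DrOugHt" that produces "dRoUGhT".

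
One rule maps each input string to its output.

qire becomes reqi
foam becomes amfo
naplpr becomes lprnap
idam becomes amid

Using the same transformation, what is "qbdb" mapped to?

dbqb

What's happening: swap the front and back halves of the string.
"qbdb" → "dbqb".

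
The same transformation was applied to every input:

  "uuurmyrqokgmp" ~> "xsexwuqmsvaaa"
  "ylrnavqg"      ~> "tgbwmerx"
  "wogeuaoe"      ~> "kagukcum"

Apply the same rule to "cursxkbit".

The rule is to move the first 3 characters to the end (rotate left by 3), then shift every letter 6 places forward in the alphabet (wrapping around).
Starting from "cursxkbit": after the first operation, "sxkbitcur"; after the second, "ydqhoziax".
(Check on "ylrnavqg": → "navqgylr" → "tgbwmerx" ✓)

ydqhoziax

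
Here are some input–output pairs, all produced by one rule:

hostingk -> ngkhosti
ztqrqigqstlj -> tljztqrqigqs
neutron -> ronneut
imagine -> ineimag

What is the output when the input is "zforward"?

ardzforw

In each case the input is transformed by: move the last 3 characters to the front (rotate right by 3).
On "zforward" that produces "ardzforw".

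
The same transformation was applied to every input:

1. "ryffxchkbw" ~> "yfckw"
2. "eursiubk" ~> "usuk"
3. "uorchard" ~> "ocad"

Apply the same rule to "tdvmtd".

The transformation: keep every other character starting from the second (positions 2nd, 4th, 6th, ...).
Applying that to "tdvmtd" gives "dmd".

dmd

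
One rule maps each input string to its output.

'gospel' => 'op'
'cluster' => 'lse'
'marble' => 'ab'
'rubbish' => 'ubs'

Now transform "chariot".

Looking at the pairs, the operation is to delete the last character, then keep every other character starting from the second (positions 2nd, 4th, 6th, ...).
"chariot" → "chario" → "hro".

hro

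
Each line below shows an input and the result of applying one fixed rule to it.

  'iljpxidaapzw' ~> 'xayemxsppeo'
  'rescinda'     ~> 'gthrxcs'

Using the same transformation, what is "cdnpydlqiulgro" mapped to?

rscensafxjavg

The transformation: delete the last character, then shift every letter 11 places backward in the alphabet (wrapping around).
On "cdnpydlqiulgro": the first step gives "cdnpydlqiulgr", and the second then gives "rscensafxjavg".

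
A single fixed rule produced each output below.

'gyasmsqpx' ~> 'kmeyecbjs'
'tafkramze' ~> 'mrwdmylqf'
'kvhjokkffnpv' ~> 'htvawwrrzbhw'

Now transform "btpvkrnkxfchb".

fbhwdzwjrotnn

The transformation: move the first character to the end, then shift every letter 12 places forward in the alphabet (wrapping around).
Working it through for "btpvkrnkxfchb": intermediate "tpvkrnkxfchbb", final "fbhwdzwjrotnn".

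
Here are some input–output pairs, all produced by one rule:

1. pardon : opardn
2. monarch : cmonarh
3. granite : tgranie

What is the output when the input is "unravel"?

Looking at the pairs, the operation is to move the last character to the front, then swap the first and last characters.
"unravel" → "lunrave" → "eunravl".
(Check on "pardon": → "npardo" → "opardn" ✓)

eunravl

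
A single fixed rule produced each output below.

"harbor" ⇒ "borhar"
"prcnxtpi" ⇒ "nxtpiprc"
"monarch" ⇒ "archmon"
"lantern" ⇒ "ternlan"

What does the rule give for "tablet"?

lettab

The pattern: move the first 3 characters to the end (rotate left by 3).
"tablet" → "lettab".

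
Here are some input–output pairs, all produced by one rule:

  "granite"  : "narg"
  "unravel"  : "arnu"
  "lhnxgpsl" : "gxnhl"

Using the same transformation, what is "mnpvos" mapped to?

The transformation: delete the last 3 characters, then reverse the string.
"mnpvos" → "mnp" → "pnm".

pnm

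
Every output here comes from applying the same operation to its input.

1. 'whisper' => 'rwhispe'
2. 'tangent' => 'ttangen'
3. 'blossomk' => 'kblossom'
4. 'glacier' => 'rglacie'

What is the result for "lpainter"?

Rule — move the last character to the front.
On "lpainter" that produces "rlpainte".

rlpainte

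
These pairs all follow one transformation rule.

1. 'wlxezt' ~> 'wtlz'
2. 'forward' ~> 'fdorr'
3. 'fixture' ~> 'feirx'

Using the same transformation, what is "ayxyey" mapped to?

ayye

In each case the input is transformed by: take characters alternately from the front and the back (1st, last, 2nd, 2nd-last, ...), then delete the last 2 characters.
Starting from "ayxyey": after the first operation, "ayyexy"; after the second, "ayye".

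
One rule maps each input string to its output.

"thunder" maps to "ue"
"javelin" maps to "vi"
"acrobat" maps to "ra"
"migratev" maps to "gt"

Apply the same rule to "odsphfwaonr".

Each output is the input with this applied: keep one character in every 3, starting at position 3 (positions 3rd, 6th, 9th, ...).
Applying that to "odsphfwaonr" gives "sfo".

sfo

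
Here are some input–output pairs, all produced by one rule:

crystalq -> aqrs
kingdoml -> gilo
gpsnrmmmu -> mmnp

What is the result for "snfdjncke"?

dknn

The rule is to keep every other character starting from the second (positions 2nd, 4th, 6th, ...), then sort the characters into alphabetical order.
"snfdjncke" → "ndnk" → "dknn".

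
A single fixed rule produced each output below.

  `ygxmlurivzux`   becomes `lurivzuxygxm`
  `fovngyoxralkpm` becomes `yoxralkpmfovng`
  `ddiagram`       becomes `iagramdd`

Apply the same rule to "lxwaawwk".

waawwklx

The pattern: swap the front and back halves of the string, then move the last 2 characters to the front (rotate right by 2).
Working it through for "lxwaawwk": intermediate "awwklxwa", final "waawwklx".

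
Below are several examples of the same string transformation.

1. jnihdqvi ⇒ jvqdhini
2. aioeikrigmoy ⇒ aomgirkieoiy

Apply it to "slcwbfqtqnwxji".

sjxwnqtqfbwcli

Rule — reverse the string, then swap the first and last characters.
Starting from "slcwbfqtqnwxji": after the first operation, "ijxwnqtqfbwcls"; after the second, "sjxwnqtqfbwcli".
(Check on "aioeikrigmoy": → "yomgirkieoia" → "aomgirkieoiy" ✓)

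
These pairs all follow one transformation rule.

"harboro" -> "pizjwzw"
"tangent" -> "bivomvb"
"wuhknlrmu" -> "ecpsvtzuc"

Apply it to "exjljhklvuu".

Rule — shift every letter 8 places forward in the alphabet (wrapping around).
"exjljhklvuu" → "mfrtrpstdcc".

mfrtrpstdcc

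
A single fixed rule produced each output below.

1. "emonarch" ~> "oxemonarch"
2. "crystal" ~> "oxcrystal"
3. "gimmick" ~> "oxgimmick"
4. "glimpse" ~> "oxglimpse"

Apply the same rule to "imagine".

oximagine

The rule is to prepend "ox".
For "imagine" the result is "oximagine".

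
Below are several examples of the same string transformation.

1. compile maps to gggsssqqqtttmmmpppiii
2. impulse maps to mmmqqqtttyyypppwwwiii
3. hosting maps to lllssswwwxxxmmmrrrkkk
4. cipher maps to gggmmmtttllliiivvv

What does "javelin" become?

Rule — repeat every character 3 times, then shift every letter 4 places forward in the alphabet (wrapping around).
Working it through for "javelin": intermediate "jjjaaavvveeellliiinnn", final "nnneeezzziiipppmmmrrr".

nnneeezzziiipppmmmrrr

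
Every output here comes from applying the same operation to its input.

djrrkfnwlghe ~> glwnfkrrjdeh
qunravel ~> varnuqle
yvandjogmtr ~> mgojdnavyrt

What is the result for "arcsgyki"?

ygscraik

The rule is to move the last 2 characters to the front (rotate right by 2), then reverse the string.
For "arcsgyki", step one produces "kiarcsgy"; step two turns that into "ygscraik".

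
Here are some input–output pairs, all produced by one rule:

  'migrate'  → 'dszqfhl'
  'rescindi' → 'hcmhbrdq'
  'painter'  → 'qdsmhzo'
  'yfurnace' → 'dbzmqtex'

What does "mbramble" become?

dkalzqal

Each output is the input with this applied: reverse the string, then shift every letter 1 place backward in the alphabet (wrapping around).
Working it through for "mbramble": intermediate "elbmarbm", final "dkalzqal".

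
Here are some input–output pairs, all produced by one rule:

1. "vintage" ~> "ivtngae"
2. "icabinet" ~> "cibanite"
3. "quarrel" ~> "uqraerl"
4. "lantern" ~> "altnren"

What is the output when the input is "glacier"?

lgcaeir

The pattern: swap each adjacent pair of characters (1↔2, 3↔4, ...).
Applying that to "glacier" gives "lgcaeir".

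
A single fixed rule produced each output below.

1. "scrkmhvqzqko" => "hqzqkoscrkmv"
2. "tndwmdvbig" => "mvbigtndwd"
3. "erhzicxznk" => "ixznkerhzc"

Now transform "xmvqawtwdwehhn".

tdwehhnxmvqaww

In each case the input is transformed by: swap the front and back halves of the string, then swap the first and last characters.
For "xmvqawtwdwehhn", step one produces "wdwehhnxmvqawt"; step two turns that into "tdwehhnxmvqaww".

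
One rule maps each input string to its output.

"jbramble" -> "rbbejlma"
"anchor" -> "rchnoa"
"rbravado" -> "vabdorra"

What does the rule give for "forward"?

The pattern: sort the characters into alphabetical order, then swap the first and last characters.
For "forward", step one produces "adforrw"; step two turns that into "wdforra".

wdforra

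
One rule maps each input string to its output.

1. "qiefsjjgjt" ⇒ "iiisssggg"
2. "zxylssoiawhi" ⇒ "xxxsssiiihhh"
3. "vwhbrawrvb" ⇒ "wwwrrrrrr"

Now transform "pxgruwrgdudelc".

xxxuuugggdddccc

The transformation: keep one character in every 3, starting at position 2 (positions 2nd, 5th, 8th, ...), then repeat every character 3 times.
Starting from "pxgruwrgdudelc": after the first operation, "xugdc"; after the second, "xxxuuugggdddccc".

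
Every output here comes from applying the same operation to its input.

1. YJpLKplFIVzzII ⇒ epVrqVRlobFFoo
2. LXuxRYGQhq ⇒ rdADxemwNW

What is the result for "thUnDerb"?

ZNaTjKXH

The rule is to shift every letter 6 places forward in the alphabet (wrapping around), then flip the case of every letter.
For "thUnDerb" the result is "ZNaTjKXH".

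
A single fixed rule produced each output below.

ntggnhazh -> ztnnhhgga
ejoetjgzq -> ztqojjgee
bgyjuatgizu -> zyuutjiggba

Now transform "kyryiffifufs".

yyusrkiiffff

Looking at the pairs, the operation is to sort the characters into reverse alphabetical order.
On "kyryiffifufs" that produces "yyusrkiiffff".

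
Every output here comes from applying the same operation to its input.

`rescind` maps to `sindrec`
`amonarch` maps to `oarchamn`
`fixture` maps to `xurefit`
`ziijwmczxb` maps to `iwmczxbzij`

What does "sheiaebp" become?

eaebpshi

What's happening: move the first 3 characters to the end (rotate left by 3), then swap the first and last characters.
"sheiaebp" → "iaebpshe" → "eaebpshi".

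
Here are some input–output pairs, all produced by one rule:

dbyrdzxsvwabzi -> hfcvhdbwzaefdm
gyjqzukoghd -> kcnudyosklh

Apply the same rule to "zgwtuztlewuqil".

The rule is to shift every letter 4 places forward in the alphabet (wrapping around).
"zgwtuztlewuqil" → "dkaxydxpiayump".

dkaxydxpiayump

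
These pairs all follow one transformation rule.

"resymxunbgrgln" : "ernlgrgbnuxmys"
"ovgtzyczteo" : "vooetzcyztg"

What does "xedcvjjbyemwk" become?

exkwmeybjjvcd

What's happening: reverse the string, then move the last 2 characters to the front (rotate right by 2).
For "xedcvjjbyemwk", step one produces "kwmeybjjvcdex"; step two turns that into "exkwmeybjjvcd".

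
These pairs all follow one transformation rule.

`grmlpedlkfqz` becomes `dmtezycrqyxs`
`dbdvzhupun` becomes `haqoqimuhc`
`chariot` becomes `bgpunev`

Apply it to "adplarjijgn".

tanqcynewvw

Rule — shift every letter 13 places forward in the alphabet (wrapping around) — i.e. ROT13, then move the last 2 characters to the front (rotate right by 2).
Starting from "adplarjijgn": after the first operation, "nqcynewvwta"; after the second, "tanqcynewvw".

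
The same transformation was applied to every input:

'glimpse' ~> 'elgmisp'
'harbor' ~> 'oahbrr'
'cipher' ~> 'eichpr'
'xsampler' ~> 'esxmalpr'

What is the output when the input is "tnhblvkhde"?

The transformation: swap each adjacent pair of characters (1↔2, 3↔4, ...), then move the last character to the front.
Applying both steps to "tnhblvkhde": "ntbhvlhked", then "dntbhvlhke".

dntbhvlhke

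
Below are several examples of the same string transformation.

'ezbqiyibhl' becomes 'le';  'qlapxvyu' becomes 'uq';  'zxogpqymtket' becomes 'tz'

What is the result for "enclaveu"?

ue

What's happening: move the first character to the end, then keep only the last 2 characters.
Applying both steps to "enclaveu": "nclaveue", then "ue".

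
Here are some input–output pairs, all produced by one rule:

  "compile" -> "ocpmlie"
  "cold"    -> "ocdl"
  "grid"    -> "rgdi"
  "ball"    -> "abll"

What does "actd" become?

Looking at the pairs, the operation is to swap each adjacent pair of characters (1↔2, 3↔4, ...).
Applying that to "actd" gives "cadt".

cadt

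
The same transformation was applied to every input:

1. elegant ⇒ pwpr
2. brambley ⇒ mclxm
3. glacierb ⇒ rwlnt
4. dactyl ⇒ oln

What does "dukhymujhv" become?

ofvsjxf

The rule is to delete the last 3 characters, then shift every letter 11 places forward in the alphabet (wrapping around).
"dukhymujhv" → "dukhymu" → "ofvsjxf".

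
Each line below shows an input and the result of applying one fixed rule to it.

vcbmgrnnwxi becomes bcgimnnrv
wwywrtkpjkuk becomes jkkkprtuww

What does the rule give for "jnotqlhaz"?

ahjlnoq

What's happening: sort the characters into alphabetical order, then delete the last 2 characters.
Applying that to "jnotqlhaz" gives "ahjlnoq".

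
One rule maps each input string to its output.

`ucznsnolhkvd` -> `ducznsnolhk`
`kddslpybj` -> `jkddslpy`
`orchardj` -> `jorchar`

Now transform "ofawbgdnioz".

The pattern: move the last 2 characters to the front (rotate right by 2), then delete the first character.
For "ofawbgdnioz", step one produces "ozofawbgdni"; step two turns that into "zofawbgdni".

zofawbgdni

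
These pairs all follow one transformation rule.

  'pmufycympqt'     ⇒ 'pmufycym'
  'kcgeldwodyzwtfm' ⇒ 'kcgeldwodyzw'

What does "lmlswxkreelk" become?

Looking at the pairs, the operation is to delete the last 3 characters.
Applying that to "lmlswxkreelk" gives "lmlswxkre".

lmlswxkre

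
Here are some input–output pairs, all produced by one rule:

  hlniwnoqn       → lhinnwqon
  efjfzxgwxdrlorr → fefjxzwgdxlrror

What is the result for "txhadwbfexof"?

xtahwdfbxefo

The rule is to swap each adjacent pair of characters (1↔2, 3↔4, ...).
Doing the same to "txhadwbfexof": "xtahwdfbxefo".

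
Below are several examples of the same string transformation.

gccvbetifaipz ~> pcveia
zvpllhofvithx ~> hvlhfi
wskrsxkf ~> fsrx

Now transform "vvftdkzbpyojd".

In each case the input is transformed by: keep every other character starting from the second (positions 2nd, 4th, 6th, ...), then move the last character to the front.
Doing the same to "vvftdkzbpyojd": "jvtkby".

jvtkby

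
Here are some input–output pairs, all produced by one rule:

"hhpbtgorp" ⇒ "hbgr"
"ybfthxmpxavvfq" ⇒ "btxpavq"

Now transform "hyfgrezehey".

The rule is to keep every other character starting from the second (positions 2nd, 4th, 6th, ...).
On "hyfgrezehey" that produces "ygeee".

ygeee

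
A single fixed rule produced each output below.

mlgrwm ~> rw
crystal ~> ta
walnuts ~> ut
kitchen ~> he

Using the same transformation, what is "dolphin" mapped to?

What's happening: move the last 3 characters to the front (rotate right by 3), then keep only the first 2 characters.
"dolphin" → "hindolp" → "hi".

hi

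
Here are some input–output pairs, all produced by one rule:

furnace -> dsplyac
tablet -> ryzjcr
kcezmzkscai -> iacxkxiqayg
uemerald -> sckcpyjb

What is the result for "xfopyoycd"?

vdmnwmwab

What's happening: shift every letter 2 places backward in the alphabet (wrapping around).
Doing the same to "xfopyoycd": "vdmnwmwab".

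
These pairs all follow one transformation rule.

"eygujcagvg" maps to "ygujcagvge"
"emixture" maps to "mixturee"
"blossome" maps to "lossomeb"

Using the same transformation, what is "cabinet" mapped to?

abinetc

Rule — move the first character to the end.
Applying that to "cabinet" gives "abinetc".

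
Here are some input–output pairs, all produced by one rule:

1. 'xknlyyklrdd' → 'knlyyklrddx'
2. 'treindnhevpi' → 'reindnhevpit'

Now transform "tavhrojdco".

avhrojdcot

The pattern: move the first character to the end.
"tavhrojdco" → "avhrojdcot".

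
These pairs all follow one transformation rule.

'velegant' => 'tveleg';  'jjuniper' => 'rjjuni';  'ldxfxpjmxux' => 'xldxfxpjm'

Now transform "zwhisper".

rzwhis

The transformation: move the last character to the front, then delete the last 2 characters.
Applying both steps to "zwhisper": "rzwhispe", then "rzwhis".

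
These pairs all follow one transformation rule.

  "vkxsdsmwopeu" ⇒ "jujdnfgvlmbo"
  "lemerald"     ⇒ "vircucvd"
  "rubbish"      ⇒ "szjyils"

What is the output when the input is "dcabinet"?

The pattern: move the first 3 characters to the end (rotate left by 3), then shift every letter 9 places backward in the alphabet (wrapping around).
Working it through for "dcabinet": intermediate "binetdca", final "szevkutr".

szevkutr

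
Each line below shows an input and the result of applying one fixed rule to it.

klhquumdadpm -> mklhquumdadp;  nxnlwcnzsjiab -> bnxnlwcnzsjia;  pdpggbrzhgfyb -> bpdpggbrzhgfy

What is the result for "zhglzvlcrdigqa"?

What's happening: move the last character to the front.
Doing the same to "zhglzvlcrdigqa": "azhglzvlcrdigq".

azhglzvlcrdigq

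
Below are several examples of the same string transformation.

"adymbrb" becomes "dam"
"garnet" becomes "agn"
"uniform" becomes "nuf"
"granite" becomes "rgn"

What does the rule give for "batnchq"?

What's happening: swap each adjacent pair of characters (1↔2, 3↔4, ...), then keep only the first 3 characters.
Applying that to "batnchq" gives "abn".

abn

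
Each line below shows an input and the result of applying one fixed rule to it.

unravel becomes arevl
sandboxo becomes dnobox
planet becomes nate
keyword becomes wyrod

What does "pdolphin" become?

Each output is the input with this applied: swap each adjacent pair of characters (1↔2, 3↔4, ...), then delete the first 2 characters.
Working it through for "pdolphin": intermediate "dplohpni", final "lohpni".

lohpni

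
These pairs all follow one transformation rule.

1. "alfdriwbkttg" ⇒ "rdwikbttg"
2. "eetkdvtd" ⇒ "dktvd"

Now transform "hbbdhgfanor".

The rule is to delete the first 3 characters, then swap each adjacent pair of characters (1↔2, 3↔4, ...).
Doing the same to "hbbdhgfanor": "hdfgnaro".

hdfgnaro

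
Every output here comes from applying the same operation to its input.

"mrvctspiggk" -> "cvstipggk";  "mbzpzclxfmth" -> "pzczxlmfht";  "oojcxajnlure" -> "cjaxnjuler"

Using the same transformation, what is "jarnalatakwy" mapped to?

nrlatakayw

The pattern: swap each adjacent pair of characters (1↔2, 3↔4, ...), then delete the first 2 characters.
Applying both steps to "jarnalatakwy": "ajnrlatakayw", then "nrlatakayw".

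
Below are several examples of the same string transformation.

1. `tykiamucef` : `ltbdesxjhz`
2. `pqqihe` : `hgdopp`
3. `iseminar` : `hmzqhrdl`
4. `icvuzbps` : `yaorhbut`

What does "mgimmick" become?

lhbjlfhl

Looking at the pairs, the operation is to shift every letter 1 place backward in the alphabet (wrapping around), then swap the front and back halves of the string.
"mgimmick" → "lfhllhbj" → "lhbjlfhl".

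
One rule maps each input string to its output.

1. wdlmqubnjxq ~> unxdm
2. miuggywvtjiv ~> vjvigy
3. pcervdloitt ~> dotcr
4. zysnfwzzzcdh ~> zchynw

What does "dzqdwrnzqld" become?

Each output is the input with this applied: keep every other character starting from the second (positions 2nd, 4th, 6th, ...), then move the last 3 characters to the front (rotate right by 3).
Applying that to "dzqdwrnzqld" gives "rzlzd".

rzlzd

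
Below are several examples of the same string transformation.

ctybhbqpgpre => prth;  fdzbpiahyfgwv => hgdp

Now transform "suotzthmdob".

mbuz

Looking at the pairs, the operation is to keep one character in every 3, starting at position 2 (positions 2nd, 5th, 8th, ...), then move the first 2 characters to the end (rotate left by 2).
For "suotzthmdob", step one produces "uzmb"; step two turns that into "mbuz".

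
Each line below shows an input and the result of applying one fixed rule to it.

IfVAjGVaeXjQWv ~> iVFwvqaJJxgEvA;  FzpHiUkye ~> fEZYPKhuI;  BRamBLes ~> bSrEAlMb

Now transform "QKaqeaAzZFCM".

What's happening: flip the case of every letter, then take characters alternately from the front and the back (1st, last, 2nd, 2nd-last, ...).
Applying that to "QKaqeaAzZFCM" gives "qmkcAfQzEZAa".

qmkcAfQzEZAa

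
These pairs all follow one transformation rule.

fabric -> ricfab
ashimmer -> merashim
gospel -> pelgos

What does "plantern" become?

ernplant

The rule is to move the last 3 characters to the front (rotate right by 3).
On "plantern" that produces "ernplant".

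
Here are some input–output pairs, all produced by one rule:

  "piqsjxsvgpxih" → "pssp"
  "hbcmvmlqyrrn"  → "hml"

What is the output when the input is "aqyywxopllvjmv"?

In each case the input is transformed by: delete the last 3 characters, then keep one character in every 3, starting at position 1 (positions 1st, 4th, 7th, ...).
For "aqyywxopllvjmv", step one produces "aqyywxopllv"; step two turns that into "ayol".

ayol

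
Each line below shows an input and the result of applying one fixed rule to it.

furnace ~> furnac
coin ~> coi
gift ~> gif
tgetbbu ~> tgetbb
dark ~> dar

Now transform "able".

abl

Each output is the input with this applied: delete the last character.
Doing the same to "able": "abl".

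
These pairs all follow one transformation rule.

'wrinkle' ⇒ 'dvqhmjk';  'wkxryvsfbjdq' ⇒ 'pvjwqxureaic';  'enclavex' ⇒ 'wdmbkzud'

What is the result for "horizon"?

mgnqhyn

Rule — shift every letter 1 place backward in the alphabet (wrapping around), then move the last character to the front.
On "horizon" that produces "mgnqhyn".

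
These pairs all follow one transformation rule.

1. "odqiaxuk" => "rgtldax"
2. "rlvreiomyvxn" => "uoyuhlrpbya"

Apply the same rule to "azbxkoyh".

In each case the input is transformed by: shift every letter 3 places forward in the alphabet (wrapping around), then delete the last character.
For "azbxkoyh", step one produces "dceanrbk"; step two turns that into "dceanrb".

dceanrb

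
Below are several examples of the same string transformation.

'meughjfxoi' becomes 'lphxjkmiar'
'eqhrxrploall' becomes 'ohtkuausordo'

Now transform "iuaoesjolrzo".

rlxdrhvmrouc

The rule is to shift every letter 3 places forward in the alphabet (wrapping around), then move the last character to the front.
Starting from "iuaoesjolrzo": after the first operation, "lxdrhvmroucr"; after the second, "rlxdrhvmrouc".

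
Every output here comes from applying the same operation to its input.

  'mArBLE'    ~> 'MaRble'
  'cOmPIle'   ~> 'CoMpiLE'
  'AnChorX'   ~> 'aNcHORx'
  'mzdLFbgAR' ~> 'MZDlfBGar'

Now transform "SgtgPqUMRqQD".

The transformation: flip the case of every letter.
Applying that to "SgtgPqUMRqQD" gives "sGTGpQumrQqd".

sGTGpQumrQqd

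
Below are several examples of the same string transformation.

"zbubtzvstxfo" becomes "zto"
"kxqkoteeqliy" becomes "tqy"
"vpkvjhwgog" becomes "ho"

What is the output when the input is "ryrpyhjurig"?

hr

The rule is to delete the first 3 characters, then keep one character in every 3, starting at position 3 (positions 3rd, 6th, 9th, ...).
Working it through for "ryrpyhjurig": intermediate "pyhjurig", final "hr".
(Check on "kxqkoteeqliy": → "koteeqliy" → "tqy" ✓)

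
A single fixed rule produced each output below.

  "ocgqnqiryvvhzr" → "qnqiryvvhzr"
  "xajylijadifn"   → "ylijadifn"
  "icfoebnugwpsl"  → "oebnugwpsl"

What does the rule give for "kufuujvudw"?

uujvudw

The transformation: delete the first 3 characters.
On "kufuujvudw" that produces "uujvudw".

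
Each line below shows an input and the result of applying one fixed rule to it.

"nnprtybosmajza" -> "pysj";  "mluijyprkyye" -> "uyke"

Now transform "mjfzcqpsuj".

fqu

The rule is to keep one character in every 3, starting at position 3 (positions 3rd, 6th, 9th, ...).
Doing the same to "mjfzcqpsuj": "fqu".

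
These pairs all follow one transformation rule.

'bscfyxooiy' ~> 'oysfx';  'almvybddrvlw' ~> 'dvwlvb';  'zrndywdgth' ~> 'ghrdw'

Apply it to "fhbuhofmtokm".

Looking at the pairs, the operation is to keep every other character starting from the second (positions 2nd, 4th, 6th, ...), then move the first 3 characters to the end (rotate left by 3).
For "fhbuhofmtokm", step one produces "huomom"; step two turns that into "momhuo".
(Check on "zrndywdgth": → "rdwgh" → "ghrdw" ✓)

momhuo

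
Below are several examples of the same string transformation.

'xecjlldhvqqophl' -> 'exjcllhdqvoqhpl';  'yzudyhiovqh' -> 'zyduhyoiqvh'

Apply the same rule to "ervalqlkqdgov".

reavqlkldqogv

The pattern: swap each adjacent pair of characters (1↔2, 3↔4, ...).
Applying that to "ervalqlkqdgov" gives "reavqlkldqogv".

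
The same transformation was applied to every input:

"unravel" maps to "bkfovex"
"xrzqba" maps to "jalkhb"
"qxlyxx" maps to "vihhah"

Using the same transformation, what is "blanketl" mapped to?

What's happening: move the first 2 characters to the end (rotate left by 2), then shift every letter 10 places forward in the alphabet (wrapping around).
Doing the same to "blanketl": "kxuodvlv".

kxuodvlv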